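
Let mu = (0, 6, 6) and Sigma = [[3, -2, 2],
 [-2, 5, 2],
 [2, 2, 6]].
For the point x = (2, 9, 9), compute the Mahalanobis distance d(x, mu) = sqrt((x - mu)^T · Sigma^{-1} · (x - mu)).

Step 1 — centre the observation: (x - mu) = (2, 3, 3).

Step 2 — invert Sigma (cofactor / det for 3×3, or solve directly):
  Sigma^{-1} = [[1.4444, 0.8889, -0.7778],
 [0.8889, 0.7778, -0.5556],
 [-0.7778, -0.5556, 0.6111]].

Step 3 — form the quadratic (x - mu)^T · Sigma^{-1} · (x - mu):
  Sigma^{-1} · (x - mu) = (3.2222, 2.4444, -1.3889).
  (x - mu)^T · [Sigma^{-1} · (x - mu)] = (2)·(3.2222) + (3)·(2.4444) + (3)·(-1.3889) = 9.6111.

Step 4 — take square root: d = √(9.6111) ≈ 3.1002.

d(x, mu) = √(9.6111) ≈ 3.1002


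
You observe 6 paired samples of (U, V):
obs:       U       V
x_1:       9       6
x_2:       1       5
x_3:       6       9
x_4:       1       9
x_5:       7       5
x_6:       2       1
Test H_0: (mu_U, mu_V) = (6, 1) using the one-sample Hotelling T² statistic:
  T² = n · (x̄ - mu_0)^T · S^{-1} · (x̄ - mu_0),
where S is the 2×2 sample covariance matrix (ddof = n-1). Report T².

Step 1 — sample mean vector:
  mean(U) = (9 + 1 + 6 + 1 + 7 + 2) / 6 = 26/6 = 4.3333
  mean(V) = (6 + 5 + 9 + 9 + 5 + 1) / 6 = 35/6 = 5.8333
  x̄ = (4.3333, 5.8333),  deviation x̄ - mu_0 = (4.3333, 5.8333) - (6, 1) = (-1.6667, 4.8333).

Step 2 — sample covariance matrix, S[i,j] = (1/(n-1)) · Σ_k (x_{k,i} - mean_i) · (x_{k,j} - mean_j), divisor n-1 = 5:
  S[U,U] = ((4.6667)·(4.6667) + (-3.3333)·(-3.3333) + (1.6667)·(1.6667) + (-3.3333)·(-3.3333) + (2.6667)·(2.6667) + (-2.3333)·(-2.3333)) / 5 = 59.3333/5 = 11.8667
  S[U,V] = ((4.6667)·(0.1667) + (-3.3333)·(-0.8333) + (1.6667)·(3.1667) + (-3.3333)·(3.1667) + (2.6667)·(-0.8333) + (-2.3333)·(-4.8333)) / 5 = 7.3333/5 = 1.4667
  S[V,V] = ((0.1667)·(0.1667) + (-0.8333)·(-0.8333) + (3.1667)·(3.1667) + (3.1667)·(3.1667) + (-0.8333)·(-0.8333) + (-4.8333)·(-4.8333)) / 5 = 44.8333/5 = 8.9667
  S = [[11.8667, 1.4667],
 [1.4667, 8.9667]].

Step 3 — invert S. det(S) = 11.8667·8.9667 - (1.4667)² = 104.2533.
  S^{-1} = (1/det) · [[d, -b], [-b, a]] = [[0.086, -0.0141],
 [-0.0141, 0.1138]].

Step 4 — quadratic form (x̄ - mu_0)^T · S^{-1} · (x̄ - mu_0):
  S^{-1} · (x̄ - mu_0) = (-0.2113, 0.5736),
  (x̄ - mu_0)^T · [...] = (-1.6667)·(-0.2113) + (4.8333)·(0.5736) = 3.1247.

Step 5 — scale by n: T² = 6 · 3.1247 = 18.7479.

T² ≈ 18.7479


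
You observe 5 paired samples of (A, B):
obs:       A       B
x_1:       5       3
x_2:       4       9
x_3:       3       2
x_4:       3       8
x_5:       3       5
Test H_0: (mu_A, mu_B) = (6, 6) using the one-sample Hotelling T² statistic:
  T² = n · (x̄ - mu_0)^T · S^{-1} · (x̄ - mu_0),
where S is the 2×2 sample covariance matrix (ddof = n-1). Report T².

Step 1 — sample mean vector:
  mean(A) = (5 + 4 + 3 + 3 + 3) / 5 = 18/5 = 3.6
  mean(B) = (3 + 9 + 2 + 8 + 5) / 5 = 27/5 = 5.4
  x̄ = (3.6, 5.4),  deviation x̄ - mu_0 = (3.6, 5.4) - (6, 6) = (-2.4, -0.6).

Step 2 — sample covariance matrix, S[i,j] = (1/(n-1)) · Σ_k (x_{k,i} - mean_i) · (x_{k,j} - mean_j), divisor n-1 = 4:
  S[A,A] = ((1.4)·(1.4) + (0.4)·(0.4) + (-0.6)·(-0.6) + (-0.6)·(-0.6) + (-0.6)·(-0.6)) / 4 = 3.2/4 = 0.8
  S[A,B] = ((1.4)·(-2.4) + (0.4)·(3.6) + (-0.6)·(-3.4) + (-0.6)·(2.6) + (-0.6)·(-0.4)) / 4 = -1.2/4 = -0.3
  S[B,B] = ((-2.4)·(-2.4) + (3.6)·(3.6) + (-3.4)·(-3.4) + (2.6)·(2.6) + (-0.4)·(-0.4)) / 4 = 37.2/4 = 9.3
  S = [[0.8, -0.3],
 [-0.3, 9.3]].

Step 3 — invert S. det(S) = 0.8·9.3 - (-0.3)² = 7.35.
  S^{-1} = (1/det) · [[d, -b], [-b, a]] = [[1.2653, 0.0408],
 [0.0408, 0.1088]].

Step 4 — quadratic form (x̄ - mu_0)^T · S^{-1} · (x̄ - mu_0):
  S^{-1} · (x̄ - mu_0) = (-3.0612, -0.1633),
  (x̄ - mu_0)^T · [...] = (-2.4)·(-3.0612) + (-0.6)·(-0.1633) = 7.4449.

Step 5 — scale by n: T² = 5 · 7.4449 = 37.2245.

T² ≈ 37.2245


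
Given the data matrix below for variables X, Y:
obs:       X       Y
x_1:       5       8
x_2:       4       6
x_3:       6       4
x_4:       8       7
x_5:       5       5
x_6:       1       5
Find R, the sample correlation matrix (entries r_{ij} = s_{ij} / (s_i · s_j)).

Step 1 — column means:
  mean(X) = (5 + 4 + 6 + 8 + 5 + 1) / 6 = 29/6 = 4.8333
  mean(Y) = (8 + 6 + 4 + 7 + 5 + 5) / 6 = 35/6 = 5.8333

Step 2 — sample variances and covariances s[i,j] = (1/(n-1)) · Σ_k (x_{k,i} - mean_i) · (x_{k,j} - mean_j), with n-1 = 5:
  s[X,X] = ((0.1667)·(0.1667) + (-0.8333)·(-0.8333) + (1.1667)·(1.1667) + (3.1667)·(3.1667) + (0.1667)·(0.1667) + (-3.8333)·(-3.8333)) / 5 = 26.8333/5 = 5.3667
  s[X,Y] = ((0.1667)·(2.1667) + (-0.8333)·(0.1667) + (1.1667)·(-1.8333) + (3.1667)·(1.1667) + (0.1667)·(-0.8333) + (-3.8333)·(-0.8333)) / 5 = 4.8333/5 = 0.9667
  s[Y,Y] = ((2.1667)·(2.1667) + (0.1667)·(0.1667) + (-1.8333)·(-1.8333) + (1.1667)·(1.1667) + (-0.8333)·(-0.8333) + (-0.8333)·(-0.8333)) / 5 = 10.8333/5 = 2.1667
  Sample standard deviations s_i = √(s[i,i]):
  s(X) = √(5.3667) = 2.3166
  s(Y) = √(2.1667) = 1.472

Step 3 — r_{ij} = s_{ij} / (s_i · s_j):
  r[X,X] = 1 (diagonal).
  r[X,Y] = 0.9667 / (2.3166 · 1.472) = 0.9667 / 3.41 = 0.2835
  r[Y,Y] = 1 (diagonal).

R is symmetric with unit diagonal. Assembling:

R = [[1, 0.2835],
 [0.2835, 1]]


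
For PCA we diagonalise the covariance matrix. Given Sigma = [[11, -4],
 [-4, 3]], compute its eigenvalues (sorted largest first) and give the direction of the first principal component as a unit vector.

Step 1 — characteristic polynomial of 2×2 Sigma:
  det(Sigma - λI) = λ² - trace · λ + det = 0.
  trace = 11 + 3 = 14, det = 11·3 - (-4)² = 17.
Step 2 — discriminant:
  Δ = trace² - 4·det = 196 - 68 = 128.
Step 3 — eigenvalues:
  λ = (trace ± √Δ)/2 = (14 ± 11.3137)/2,
  λ_1 = 12.6569,  λ_2 = 1.3431.

Step 4 — unit eigenvector for λ_1: solve (Sigma - λ_1 I)v = 0. First row:
  (11 - 12.6569)·v_x + (-4)·v_y = 0, i.e. (-1.6569)·v_x + (-4)·v_y = 0,
  so v ∝ (b, λ_1 - a) = (-4, 1.6569); multiply by -1 so the first entry is positive: u = (4, -1.6569).
  ||u|| = √((4)² + (-1.6569)²) = √(18.7452) ≈ 4.3296,
  v_1 = u/||u|| ≈ (0.9239, -0.3827) (||v_1|| = 1).

λ_1 = 12.6569,  λ_2 = 1.3431;  v_1 ≈ (0.9239, -0.3827)


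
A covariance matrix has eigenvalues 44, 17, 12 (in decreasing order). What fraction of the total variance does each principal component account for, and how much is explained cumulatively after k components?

Step 1 — total variance = trace(Sigma) = Σ λ_i = 44 + 17 + 12 = 73.

Step 2 — fraction explained by component i = λ_i / Σ λ:
  PC1: 44/73 = 0.6027
  PC2: 17/73 = 0.2329
  PC3: 12/73 = 0.1644

Step 3 — cumulative fraction after k components = (λ_1 + ... + λ_k) / Σ λ:
  k = 1: 44/73 = 0.6027
  k = 2: (44 + 17)/73 = 61/73 = 0.8356
  k = 3: (44 + 17 + 12)/73 = 73/73 = 1

Summary (fraction, with percent):

explained: PC1 0.6027 (60.27%), PC2 0.2329 (23.29%), PC3 0.1644 (16.44%);  cumulative: 0.6027, 0.8356, 1


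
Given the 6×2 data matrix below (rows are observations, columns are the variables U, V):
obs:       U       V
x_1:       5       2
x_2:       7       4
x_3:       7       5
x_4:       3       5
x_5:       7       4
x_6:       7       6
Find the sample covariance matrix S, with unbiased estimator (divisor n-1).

Step 1 — column means:
  mean(U) = (5 + 7 + 7 + 3 + 7 + 7) / 6 = 36/6 = 6
  mean(V) = (2 + 4 + 5 + 5 + 4 + 6) / 6 = 26/6 = 4.3333

Step 2 — sample covariance S[i,j] = (1/(n-1)) · Σ_k (x_{k,i} - mean_i) · (x_{k,j} - mean_j), with n-1 = 5.
  S[U,U] = ((-1)·(-1) + (1)·(1) + (1)·(1) + (-3)·(-3) + (1)·(1) + (1)·(1)) / 5 = 14/5 = 2.8
  S[U,V] = ((-1)·(-2.3333) + (1)·(-0.3333) + (1)·(0.6667) + (-3)·(0.6667) + (1)·(-0.3333) + (1)·(1.6667)) / 5 = 2/5 = 0.4
  S[V,V] = ((-2.3333)·(-2.3333) + (-0.3333)·(-0.3333) + (0.6667)·(0.6667) + (0.6667)·(0.6667) + (-0.3333)·(-0.3333) + (1.6667)·(1.6667)) / 5 = 9.3333/5 = 1.8667

S is symmetric (S[j,i] = S[i,j]). Assembling:

S = [[2.8, 0.4],
 [0.4, 1.8667]]


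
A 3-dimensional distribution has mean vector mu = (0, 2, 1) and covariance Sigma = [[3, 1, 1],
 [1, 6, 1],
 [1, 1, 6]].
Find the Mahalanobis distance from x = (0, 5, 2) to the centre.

Step 1 — centre the observation: (x - mu) = (0, 3, 1).

Step 2 — invert Sigma (cofactor / det for 3×3, or solve directly):
  Sigma^{-1} = [[0.3684, -0.0526, -0.0526],
 [-0.0526, 0.1789, -0.0211],
 [-0.0526, -0.0211, 0.1789]].

Step 3 — form the quadratic (x - mu)^T · Sigma^{-1} · (x - mu):
  Sigma^{-1} · (x - mu) = (-0.2105, 0.5158, 0.1158).
  (x - mu)^T · [Sigma^{-1} · (x - mu)] = (0)·(-0.2105) + (3)·(0.5158) + (1)·(0.1158) = 1.6632.

Step 4 — take square root: d = √(1.6632) ≈ 1.2896.

d(x, mu) = √(1.6632) ≈ 1.2896


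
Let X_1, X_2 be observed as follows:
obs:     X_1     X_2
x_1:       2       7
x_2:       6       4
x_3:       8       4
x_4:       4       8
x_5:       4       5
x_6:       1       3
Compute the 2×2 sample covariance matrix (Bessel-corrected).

Step 1 — column means:
  mean(X_1) = (2 + 6 + 8 + 4 + 4 + 1) / 6 = 25/6 = 4.1667
  mean(X_2) = (7 + 4 + 4 + 8 + 5 + 3) / 6 = 31/6 = 5.1667

Step 2 — sample covariance S[i,j] = (1/(n-1)) · Σ_k (x_{k,i} - mean_i) · (x_{k,j} - mean_j), with n-1 = 5.
  S[X_1,X_1] = ((-2.1667)·(-2.1667) + (1.8333)·(1.8333) + (3.8333)·(3.8333) + (-0.1667)·(-0.1667) + (-0.1667)·(-0.1667) + (-3.1667)·(-3.1667)) / 5 = 32.8333/5 = 6.5667
  S[X_1,X_2] = ((-2.1667)·(1.8333) + (1.8333)·(-1.1667) + (3.8333)·(-1.1667) + (-0.1667)·(2.8333) + (-0.1667)·(-0.1667) + (-3.1667)·(-2.1667)) / 5 = -4.1667/5 = -0.8333
  S[X_2,X_2] = ((1.8333)·(1.8333) + (-1.1667)·(-1.1667) + (-1.1667)·(-1.1667) + (2.8333)·(2.8333) + (-0.1667)·(-0.1667) + (-2.1667)·(-2.1667)) / 5 = 18.8333/5 = 3.7667

S is symmetric (S[j,i] = S[i,j]). Assembling:

S = [[6.5667, -0.8333],
 [-0.8333, 3.7667]]


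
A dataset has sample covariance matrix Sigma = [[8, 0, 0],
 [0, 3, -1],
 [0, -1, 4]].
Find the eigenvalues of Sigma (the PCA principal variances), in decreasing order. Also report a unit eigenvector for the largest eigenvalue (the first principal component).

Step 1 — characteristic polynomial p(λ) = det(λI - Sigma) = λ³ - tr·λ² + c_1·λ - det, where tr = trace, c_1 = sum of the principal 2×2 minors, det = det(Sigma):
  tr = 8 + 3 + 4 = 15,
  c_1 = (8·3 - (0)²) + (8·4 - (0)²) + (3·4 - (-1)²) = 24 + 32 + 11 = 67,
  det = 8·(3·4 - (-1)²) - (0)·((0)·4 - (-1)·(0)) + (0)·((0)·(-1) - 3·(0)) = 8·(11) - (0)·(0) + (0)·(0) = 88.
  So p(λ) = λ³ - 15λ² + 67λ - 88.
Step 2 — look for an integer root (rational root theorem: any rational root is an integer divisor of 88). Testing λ = 8:
  p(8) = 512 - 960 + 536 - 88 = 0  ✓
  Dividing out (λ - 8): p(λ) = (λ - 8)(λ² - 7λ + 11).
Step 3 — remaining eigenvalues from the quadratic λ² - 7λ + 11 = 0:
  Δ = 7² - 4·11 = 49 - 44 = 5,  λ = (7 ± √5)/2 = (7 ± 2.2361)/2 ≈ 4.618 or 2.382.
  Sorted: λ_1 = 8,  λ_2 = 4.618,  λ_3 = 2.382  (check: sum = 15 = tr ✓).

Step 4 — unit eigenvector for λ_1 = 8: v spans the null space of (Sigma - λ_1 I), whose rows are
  r_1 = (0, 0, 0),  r_2 = (0, -5, -1),  r_3 = (0, -1, -4).
  v is orthogonal to every row, so take v ∝ r_2 × r_3 = ((-5)·(-4) - (-1)·(-1), (-1)·(0) - (0)·(-4), (0)·(-1) - (-5)·(0)) = (19, 0, 0).
  Rescale (divide by 19): u = (1, 0, 0).
  ||u|| = √((1)² + (0)² + (0)²) = √(1) = 1,  v_1 = u/||u|| ≈ (1, 0, 0) (||v_1|| = 1).

λ_1 = 8,  λ_2 = 4.618,  λ_3 = 2.382;  v_1 ≈ (1, 0, 0)


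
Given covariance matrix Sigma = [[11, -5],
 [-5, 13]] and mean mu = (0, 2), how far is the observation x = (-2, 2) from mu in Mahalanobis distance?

Step 1 — centre the observation: (x - mu) = (-2, 0).

Step 2 — invert Sigma. det(Sigma) = 11·13 - (-5)² = 118.
  Sigma^{-1} = (1/det) · [[d, -b], [-b, a]] = [[0.1102, 0.0424],
 [0.0424, 0.0932]].

Step 3 — form the quadratic (x - mu)^T · Sigma^{-1} · (x - mu):
  Sigma^{-1} · (x - mu) = (-0.2203, -0.0847).
  (x - mu)^T · [Sigma^{-1} · (x - mu)] = (-2)·(-0.2203) + (0)·(-0.0847) = 0.4407.

Step 4 — take square root: d = √(0.4407) ≈ 0.6638.

d(x, mu) = √(0.4407) ≈ 0.6638


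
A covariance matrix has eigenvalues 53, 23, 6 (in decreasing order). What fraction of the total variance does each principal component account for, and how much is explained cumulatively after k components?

Step 1 — total variance = trace(Sigma) = Σ λ_i = 53 + 23 + 6 = 82.

Step 2 — fraction explained by component i = λ_i / Σ λ:
  PC1: 53/82 = 0.6463
  PC2: 23/82 = 0.2805
  PC3: 6/82 = 0.0732

Step 3 — cumulative fraction after k components = (λ_1 + ... + λ_k) / Σ λ:
  k = 1: 53/82 = 0.6463
  k = 2: (53 + 23)/82 = 76/82 = 0.9268
  k = 3: (53 + 23 + 6)/82 = 82/82 = 1

Summary (fraction, with percent):

explained: PC1 0.6463 (64.63%), PC2 0.2805 (28.05%), PC3 0.0732 (7.32%);  cumulative: 0.6463, 0.9268, 1


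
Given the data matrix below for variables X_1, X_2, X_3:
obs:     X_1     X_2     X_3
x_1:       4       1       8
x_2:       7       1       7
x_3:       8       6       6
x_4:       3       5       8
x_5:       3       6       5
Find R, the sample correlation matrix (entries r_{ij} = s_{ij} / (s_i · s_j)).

Step 1 — column means:
  mean(X_1) = (4 + 7 + 8 + 3 + 3) / 5 = 25/5 = 5
  mean(X_2) = (1 + 1 + 6 + 5 + 6) / 5 = 19/5 = 3.8
  mean(X_3) = (8 + 7 + 6 + 8 + 5) / 5 = 34/5 = 6.8

Step 2 — sample variances and covariances s[i,j] = (1/(n-1)) · Σ_k (x_{k,i} - mean_i) · (x_{k,j} - mean_j), with n-1 = 4:
  s[X_1,X_1] = ((-1)·(-1) + (2)·(2) + (3)·(3) + (-2)·(-2) + (-2)·(-2)) / 4 = 22/4 = 5.5
  s[X_1,X_2] = ((-1)·(-2.8) + (2)·(-2.8) + (3)·(2.2) + (-2)·(1.2) + (-2)·(2.2)) / 4 = -3/4 = -0.75
  s[X_1,X_3] = ((-1)·(1.2) + (2)·(0.2) + (3)·(-0.8) + (-2)·(1.2) + (-2)·(-1.8)) / 4 = -2/4 = -0.5
  s[X_2,X_2] = ((-2.8)·(-2.8) + (-2.8)·(-2.8) + (2.2)·(2.2) + (1.2)·(1.2) + (2.2)·(2.2)) / 4 = 26.8/4 = 6.7
  s[X_2,X_3] = ((-2.8)·(1.2) + (-2.8)·(0.2) + (2.2)·(-0.8) + (1.2)·(1.2) + (2.2)·(-1.8)) / 4 = -8.2/4 = -2.05
  s[X_3,X_3] = ((1.2)·(1.2) + (0.2)·(0.2) + (-0.8)·(-0.8) + (1.2)·(1.2) + (-1.8)·(-1.8)) / 4 = 6.8/4 = 1.7
  Sample standard deviations s_i = √(s[i,i]):
  s(X_1) = √(5.5) = 2.3452
  s(X_2) = √(6.7) = 2.5884
  s(X_3) = √(1.7) = 1.3038

Step 3 — r_{ij} = s_{ij} / (s_i · s_j):
  r[X_1,X_1] = 1 (diagonal).
  r[X_1,X_2] = -0.75 / (2.3452 · 2.5884) = -0.75 / 6.0704 = -0.1235
  r[X_1,X_3] = -0.5 / (2.3452 · 1.3038) = -0.5 / 3.0578 = -0.1635
  r[X_2,X_2] = 1 (diagonal).
  r[X_2,X_3] = -2.05 / (2.5884 · 1.3038) = -2.05 / 3.3749 = -0.6074
  r[X_3,X_3] = 1 (diagonal).

R is symmetric with unit diagonal. Assembling:

R = [[1, -0.1235, -0.1635],
 [-0.1235, 1, -0.6074],
 [-0.1635, -0.6074, 1]]


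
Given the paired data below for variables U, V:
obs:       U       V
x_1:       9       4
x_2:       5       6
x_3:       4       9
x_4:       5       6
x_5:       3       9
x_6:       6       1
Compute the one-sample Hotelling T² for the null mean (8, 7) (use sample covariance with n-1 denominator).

Step 1 — sample mean vector:
  mean(U) = (9 + 5 + 4 + 5 + 3 + 6) / 6 = 32/6 = 5.3333
  mean(V) = (4 + 6 + 9 + 6 + 9 + 1) / 6 = 35/6 = 5.8333
  x̄ = (5.3333, 5.8333),  deviation x̄ - mu_0 = (5.3333, 5.8333) - (8, 7) = (-2.6667, -1.1667).

Step 2 — sample covariance matrix, S[i,j] = (1/(n-1)) · Σ_k (x_{k,i} - mean_i) · (x_{k,j} - mean_j), divisor n-1 = 5:
  S[U,U] = ((3.6667)·(3.6667) + (-0.3333)·(-0.3333) + (-1.3333)·(-1.3333) + (-0.3333)·(-0.3333) + (-2.3333)·(-2.3333) + (0.6667)·(0.6667)) / 5 = 21.3333/5 = 4.2667
  S[U,V] = ((3.6667)·(-1.8333) + (-0.3333)·(0.1667) + (-1.3333)·(3.1667) + (-0.3333)·(0.1667) + (-2.3333)·(3.1667) + (0.6667)·(-4.8333)) / 5 = -21.6667/5 = -4.3333
  S[V,V] = ((-1.8333)·(-1.8333) + (0.1667)·(0.1667) + (3.1667)·(3.1667) + (0.1667)·(0.1667) + (3.1667)·(3.1667) + (-4.8333)·(-4.8333)) / 5 = 46.8333/5 = 9.3667
  S = [[4.2667, -4.3333],
 [-4.3333, 9.3667]].

Step 3 — invert S. det(S) = 4.2667·9.3667 - (-4.3333)² = 21.1867.
  S^{-1} = (1/det) · [[d, -b], [-b, a]] = [[0.4421, 0.2045],
 [0.2045, 0.2014]].

Step 4 — quadratic form (x̄ - mu_0)^T · S^{-1} · (x̄ - mu_0):
  S^{-1} · (x̄ - mu_0) = (-1.4176, -0.7804),
  (x̄ - mu_0)^T · [...] = (-2.6667)·(-1.4176) + (-1.1667)·(-0.7804) = 4.6906.

Step 5 — scale by n: T² = 6 · 4.6906 = 28.1435.

T² ≈ 28.1435


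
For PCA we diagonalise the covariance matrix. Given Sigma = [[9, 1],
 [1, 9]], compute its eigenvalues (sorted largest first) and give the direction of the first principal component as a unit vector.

Step 1 — characteristic polynomial of 2×2 Sigma:
  det(Sigma - λI) = λ² - trace · λ + det = 0.
  trace = 9 + 9 = 18, det = 9·9 - (1)² = 80.
Step 2 — discriminant:
  Δ = trace² - 4·det = 324 - 320 = 4.
Step 3 — eigenvalues:
  λ = (trace ± √Δ)/2 = (18 ± 2)/2,
  λ_1 = 10,  λ_2 = 8.

Step 4 — unit eigenvector for λ_1: solve (Sigma - λ_1 I)v = 0. First row:
  (9 - 10)·v_x + (1)·v_y = 0, i.e. (-1)·v_x + (1)·v_y = 0,
  so v ∝ (b, λ_1 - a) = (1, 1) = u.
  ||u|| = √((1)² + (1)²) = √(2) ≈ 1.4142,
  v_1 = u/||u|| ≈ (0.7071, 0.7071) (||v_1|| = 1).

λ_1 = 10,  λ_2 = 8;  v_1 ≈ (0.7071, 0.7071)


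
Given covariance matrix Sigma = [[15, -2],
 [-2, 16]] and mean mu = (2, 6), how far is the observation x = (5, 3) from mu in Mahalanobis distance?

Step 1 — centre the observation: (x - mu) = (3, -3).

Step 2 — invert Sigma. det(Sigma) = 15·16 - (-2)² = 236.
  Sigma^{-1} = (1/det) · [[d, -b], [-b, a]] = [[0.0678, 0.0085],
 [0.0085, 0.0636]].

Step 3 — form the quadratic (x - mu)^T · Sigma^{-1} · (x - mu):
  Sigma^{-1} · (x - mu) = (0.178, -0.1653).
  (x - mu)^T · [Sigma^{-1} · (x - mu)] = (3)·(0.178) + (-3)·(-0.1653) = 1.0297.

Step 4 — take square root: d = √(1.0297) ≈ 1.0147.

d(x, mu) = √(1.0297) ≈ 1.0147


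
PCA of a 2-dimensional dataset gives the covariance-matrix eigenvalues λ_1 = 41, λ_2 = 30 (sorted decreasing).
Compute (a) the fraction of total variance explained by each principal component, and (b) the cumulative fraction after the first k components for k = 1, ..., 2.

Step 1 — total variance = trace(Sigma) = Σ λ_i = 41 + 30 = 71.

Step 2 — fraction explained by component i = λ_i / Σ λ:
  PC1: 41/71 = 0.5775
  PC2: 30/71 = 0.4225

Step 3 — cumulative fraction after k components = (λ_1 + ... + λ_k) / Σ λ:
  k = 1: 41/71 = 0.5775
  k = 2: (41 + 30)/71 = 71/71 = 1

Summary (fraction, with percent):

explained: PC1 0.5775 (57.75%), PC2 0.4225 (42.25%);  cumulative: 0.5775, 1


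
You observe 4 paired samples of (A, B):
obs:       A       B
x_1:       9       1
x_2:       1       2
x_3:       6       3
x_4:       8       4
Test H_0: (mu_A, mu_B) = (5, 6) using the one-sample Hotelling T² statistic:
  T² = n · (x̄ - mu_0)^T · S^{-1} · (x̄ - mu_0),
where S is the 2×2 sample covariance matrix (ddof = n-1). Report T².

Step 1 — sample mean vector:
  mean(A) = (9 + 1 + 6 + 8) / 4 = 24/4 = 6
  mean(B) = (1 + 2 + 3 + 4) / 4 = 10/4 = 2.5
  x̄ = (6, 2.5),  deviation x̄ - mu_0 = (6, 2.5) - (5, 6) = (1, -3.5).

Step 2 — sample covariance matrix, S[i,j] = (1/(n-1)) · Σ_k (x_{k,i} - mean_i) · (x_{k,j} - mean_j), divisor n-1 = 3:
  S[A,A] = ((3)·(3) + (-5)·(-5) + (0)·(0) + (2)·(2)) / 3 = 38/3 = 12.6667
  S[A,B] = ((3)·(-1.5) + (-5)·(-0.5) + (0)·(0.5) + (2)·(1.5)) / 3 = 1/3 = 0.3333
  S[B,B] = ((-1.5)·(-1.5) + (-0.5)·(-0.5) + (0.5)·(0.5) + (1.5)·(1.5)) / 3 = 5/3 = 1.6667
  S = [[12.6667, 0.3333],
 [0.3333, 1.6667]].

Step 3 — invert S. det(S) = 12.6667·1.6667 - (0.3333)² = 21.
  S^{-1} = (1/det) · [[d, -b], [-b, a]] = [[0.0794, -0.0159],
 [-0.0159, 0.6032]].

Step 4 — quadratic form (x̄ - mu_0)^T · S^{-1} · (x̄ - mu_0):
  S^{-1} · (x̄ - mu_0) = (0.1349, -2.127),
  (x̄ - mu_0)^T · [...] = (1)·(0.1349) + (-3.5)·(-2.127) = 7.5794.

Step 5 — scale by n: T² = 4 · 7.5794 = 30.3175.

T² ≈ 30.3175


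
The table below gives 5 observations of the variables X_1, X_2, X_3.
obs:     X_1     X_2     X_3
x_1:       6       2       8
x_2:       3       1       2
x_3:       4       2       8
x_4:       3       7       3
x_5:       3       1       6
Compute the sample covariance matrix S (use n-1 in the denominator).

Step 1 — column means:
  mean(X_1) = (6 + 3 + 4 + 3 + 3) / 5 = 19/5 = 3.8
  mean(X_2) = (2 + 1 + 2 + 7 + 1) / 5 = 13/5 = 2.6
  mean(X_3) = (8 + 2 + 8 + 3 + 6) / 5 = 27/5 = 5.4

Step 2 — sample covariance S[i,j] = (1/(n-1)) · Σ_k (x_{k,i} - mean_i) · (x_{k,j} - mean_j), with n-1 = 4.
  S[X_1,X_1] = ((2.2)·(2.2) + (-0.8)·(-0.8) + (0.2)·(0.2) + (-0.8)·(-0.8) + (-0.8)·(-0.8)) / 4 = 6.8/4 = 1.7
  S[X_1,X_2] = ((2.2)·(-0.6) + (-0.8)·(-1.6) + (0.2)·(-0.6) + (-0.8)·(4.4) + (-0.8)·(-1.6)) / 4 = -2.4/4 = -0.6
  S[X_1,X_3] = ((2.2)·(2.6) + (-0.8)·(-3.4) + (0.2)·(2.6) + (-0.8)·(-2.4) + (-0.8)·(0.6)) / 4 = 10.4/4 = 2.6
  S[X_2,X_2] = ((-0.6)·(-0.6) + (-1.6)·(-1.6) + (-0.6)·(-0.6) + (4.4)·(4.4) + (-1.6)·(-1.6)) / 4 = 25.2/4 = 6.3
  S[X_2,X_3] = ((-0.6)·(2.6) + (-1.6)·(-3.4) + (-0.6)·(2.6) + (4.4)·(-2.4) + (-1.6)·(0.6)) / 4 = -9.2/4 = -2.3
  S[X_3,X_3] = ((2.6)·(2.6) + (-3.4)·(-3.4) + (2.6)·(2.6) + (-2.4)·(-2.4) + (0.6)·(0.6)) / 4 = 31.2/4 = 7.8

S is symmetric (S[j,i] = S[i,j]). Assembling:

S = [[1.7, -0.6, 2.6],
 [-0.6, 6.3, -2.3],
 [2.6, -2.3, 7.8]]


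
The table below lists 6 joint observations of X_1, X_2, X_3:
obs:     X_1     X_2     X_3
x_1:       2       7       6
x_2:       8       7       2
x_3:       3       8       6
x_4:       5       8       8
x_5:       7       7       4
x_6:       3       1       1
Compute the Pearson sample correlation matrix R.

Step 1 — column means:
  mean(X_1) = (2 + 8 + 3 + 5 + 7 + 3) / 6 = 28/6 = 4.6667
  mean(X_2) = (7 + 7 + 8 + 8 + 7 + 1) / 6 = 38/6 = 6.3333
  mean(X_3) = (6 + 2 + 6 + 8 + 4 + 1) / 6 = 27/6 = 4.5

Step 2 — sample variances and covariances s[i,j] = (1/(n-1)) · Σ_k (x_{k,i} - mean_i) · (x_{k,j} - mean_j), with n-1 = 5:
  s[X_1,X_1] = ((-2.6667)·(-2.6667) + (3.3333)·(3.3333) + (-1.6667)·(-1.6667) + (0.3333)·(0.3333) + (2.3333)·(2.3333) + (-1.6667)·(-1.6667)) / 5 = 29.3333/5 = 5.8667
  s[X_1,X_2] = ((-2.6667)·(0.6667) + (3.3333)·(0.6667) + (-1.6667)·(1.6667) + (0.3333)·(1.6667) + (2.3333)·(0.6667) + (-1.6667)·(-5.3333)) / 5 = 8.6667/5 = 1.7333
  s[X_1,X_3] = ((-2.6667)·(1.5) + (3.3333)·(-2.5) + (-1.6667)·(1.5) + (0.3333)·(3.5) + (2.3333)·(-0.5) + (-1.6667)·(-3.5)) / 5 = -9/5 = -1.8
  s[X_2,X_2] = ((0.6667)·(0.6667) + (0.6667)·(0.6667) + (1.6667)·(1.6667) + (1.6667)·(1.6667) + (0.6667)·(0.6667) + (-5.3333)·(-5.3333)) / 5 = 35.3333/5 = 7.0667
  s[X_2,X_3] = ((0.6667)·(1.5) + (0.6667)·(-2.5) + (1.6667)·(1.5) + (1.6667)·(3.5) + (0.6667)·(-0.5) + (-5.3333)·(-3.5)) / 5 = 26/5 = 5.2
  s[X_3,X_3] = ((1.5)·(1.5) + (-2.5)·(-2.5) + (1.5)·(1.5) + (3.5)·(3.5) + (-0.5)·(-0.5) + (-3.5)·(-3.5)) / 5 = 35.5/5 = 7.1
  Sample standard deviations s_i = √(s[i,i]):
  s(X_1) = √(5.8667) = 2.4221
  s(X_2) = √(7.0667) = 2.6583
  s(X_3) = √(7.1) = 2.6646

Step 3 — r_{ij} = s_{ij} / (s_i · s_j):
  r[X_1,X_1] = 1 (diagonal).
  r[X_1,X_2] = 1.7333 / (2.4221 · 2.6583) = 1.7333 / 6.4388 = 0.2692
  r[X_1,X_3] = -1.8 / (2.4221 · 2.6646) = -1.8 / 6.4539 = -0.2789
  r[X_2,X_2] = 1 (diagonal).
  r[X_2,X_3] = 5.2 / (2.6583 · 2.6646) = 5.2 / 7.0833 = 0.7341
  r[X_3,X_3] = 1 (diagonal).

R is symmetric with unit diagonal. Assembling:

R = [[1, 0.2692, -0.2789],
 [0.2692, 1, 0.7341],
 [-0.2789, 0.7341, 1]]


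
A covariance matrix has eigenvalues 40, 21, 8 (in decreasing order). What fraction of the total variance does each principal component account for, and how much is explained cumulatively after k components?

Step 1 — total variance = trace(Sigma) = Σ λ_i = 40 + 21 + 8 = 69.

Step 2 — fraction explained by component i = λ_i / Σ λ:
  PC1: 40/69 = 0.5797
  PC2: 21/69 = 0.3043
  PC3: 8/69 = 0.1159

Step 3 — cumulative fraction after k components = (λ_1 + ... + λ_k) / Σ λ:
  k = 1: 40/69 = 0.5797
  k = 2: (40 + 21)/69 = 61/69 = 0.8841
  k = 3: (40 + 21 + 8)/69 = 69/69 = 1

Summary (fraction, with percent):

explained: PC1 0.5797 (57.97%), PC2 0.3043 (30.43%), PC3 0.1159 (11.59%);  cumulative: 0.5797, 0.8841, 1


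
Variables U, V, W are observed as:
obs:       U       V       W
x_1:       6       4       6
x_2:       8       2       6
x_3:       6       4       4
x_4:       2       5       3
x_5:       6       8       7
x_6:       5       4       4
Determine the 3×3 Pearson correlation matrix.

Step 1 — column means:
  mean(U) = (6 + 8 + 6 + 2 + 6 + 5) / 6 = 33/6 = 5.5
  mean(V) = (4 + 2 + 4 + 5 + 8 + 4) / 6 = 27/6 = 4.5
  mean(W) = (6 + 6 + 4 + 3 + 7 + 4) / 6 = 30/6 = 5

Step 2 — sample variances and covariances s[i,j] = (1/(n-1)) · Σ_k (x_{k,i} - mean_i) · (x_{k,j} - mean_j), with n-1 = 5:
  s[U,U] = ((0.5)·(0.5) + (2.5)·(2.5) + (0.5)·(0.5) + (-3.5)·(-3.5) + (0.5)·(0.5) + (-0.5)·(-0.5)) / 5 = 19.5/5 = 3.9
  s[U,V] = ((0.5)·(-0.5) + (2.5)·(-2.5) + (0.5)·(-0.5) + (-3.5)·(0.5) + (0.5)·(3.5) + (-0.5)·(-0.5)) / 5 = -6.5/5 = -1.3
  s[U,W] = ((0.5)·(1) + (2.5)·(1) + (0.5)·(-1) + (-3.5)·(-2) + (0.5)·(2) + (-0.5)·(-1)) / 5 = 11/5 = 2.2
  s[V,V] = ((-0.5)·(-0.5) + (-2.5)·(-2.5) + (-0.5)·(-0.5) + (0.5)·(0.5) + (3.5)·(3.5) + (-0.5)·(-0.5)) / 5 = 19.5/5 = 3.9
  s[V,W] = ((-0.5)·(1) + (-2.5)·(1) + (-0.5)·(-1) + (0.5)·(-2) + (3.5)·(2) + (-0.5)·(-1)) / 5 = 4/5 = 0.8
  s[W,W] = ((1)·(1) + (1)·(1) + (-1)·(-1) + (-2)·(-2) + (2)·(2) + (-1)·(-1)) / 5 = 12/5 = 2.4
  Sample standard deviations s_i = √(s[i,i]):
  s(U) = √(3.9) = 1.9748
  s(V) = √(3.9) = 1.9748
  s(W) = √(2.4) = 1.5492

Step 3 — r_{ij} = s_{ij} / (s_i · s_j):
  r[U,U] = 1 (diagonal).
  r[U,V] = -1.3 / (1.9748 · 1.9748) = -1.3 / 3.9 = -0.3333
  r[U,W] = 2.2 / (1.9748 · 1.5492) = 2.2 / 3.0594 = 0.7191
  r[V,V] = 1 (diagonal).
  r[V,W] = 0.8 / (1.9748 · 1.5492) = 0.8 / 3.0594 = 0.2615
  r[W,W] = 1 (diagonal).

R is symmetric with unit diagonal. Assembling:

R = [[1, -0.3333, 0.7191],
 [-0.3333, 1, 0.2615],
 [0.7191, 0.2615, 1]]


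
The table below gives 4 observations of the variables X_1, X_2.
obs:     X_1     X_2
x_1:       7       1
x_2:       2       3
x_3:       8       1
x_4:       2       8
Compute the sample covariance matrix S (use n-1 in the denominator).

Step 1 — column means:
  mean(X_1) = (7 + 2 + 8 + 2) / 4 = 19/4 = 4.75
  mean(X_2) = (1 + 3 + 1 + 8) / 4 = 13/4 = 3.25

Step 2 — sample covariance S[i,j] = (1/(n-1)) · Σ_k (x_{k,i} - mean_i) · (x_{k,j} - mean_j), with n-1 = 3.
  S[X_1,X_1] = ((2.25)·(2.25) + (-2.75)·(-2.75) + (3.25)·(3.25) + (-2.75)·(-2.75)) / 3 = 30.75/3 = 10.25
  S[X_1,X_2] = ((2.25)·(-2.25) + (-2.75)·(-0.25) + (3.25)·(-2.25) + (-2.75)·(4.75)) / 3 = -24.75/3 = -8.25
  S[X_2,X_2] = ((-2.25)·(-2.25) + (-0.25)·(-0.25) + (-2.25)·(-2.25) + (4.75)·(4.75)) / 3 = 32.75/3 = 10.9167

S is symmetric (S[j,i] = S[i,j]). Assembling:

S = [[10.25, -8.25],
 [-8.25, 10.9167]]


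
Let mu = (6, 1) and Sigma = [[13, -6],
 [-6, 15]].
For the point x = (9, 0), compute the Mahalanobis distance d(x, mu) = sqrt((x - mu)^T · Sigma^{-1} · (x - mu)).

Step 1 — centre the observation: (x - mu) = (3, -1).

Step 2 — invert Sigma. det(Sigma) = 13·15 - (-6)² = 159.
  Sigma^{-1} = (1/det) · [[d, -b], [-b, a]] = [[0.0943, 0.0377],
 [0.0377, 0.0818]].

Step 3 — form the quadratic (x - mu)^T · Sigma^{-1} · (x - mu):
  Sigma^{-1} · (x - mu) = (0.2453, 0.0314).
  (x - mu)^T · [Sigma^{-1} · (x - mu)] = (3)·(0.2453) + (-1)·(0.0314) = 0.7044.

Step 4 — take square root: d = √(0.7044) ≈ 0.8393.

d(x, mu) = √(0.7044) ≈ 0.8393


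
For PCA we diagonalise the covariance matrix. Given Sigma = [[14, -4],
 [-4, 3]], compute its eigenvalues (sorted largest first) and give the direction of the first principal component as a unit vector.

Step 1 — characteristic polynomial of 2×2 Sigma:
  det(Sigma - λI) = λ² - trace · λ + det = 0.
  trace = 14 + 3 = 17, det = 14·3 - (-4)² = 26.
Step 2 — discriminant:
  Δ = trace² - 4·det = 289 - 104 = 185.
Step 3 — eigenvalues:
  λ = (trace ± √Δ)/2 = (17 ± 13.6015)/2,
  λ_1 = 15.3007,  λ_2 = 1.6993.

Step 4 — unit eigenvector for λ_1: solve (Sigma - λ_1 I)v = 0. First row:
  (14 - 15.3007)·v_x + (-4)·v_y = 0, i.e. (-1.3007)·v_x + (-4)·v_y = 0,
  so v ∝ (b, λ_1 - a) = (-4, 1.3007); multiply by -1 so the first entry is positive: u = (4, -1.3007).
  ||u|| = √((4)² + (-1.3007)²) = √(17.6919) ≈ 4.2062,
  v_1 = u/||u|| ≈ (0.951, -0.3092) (||v_1|| = 1).

λ_1 = 15.3007,  λ_2 = 1.6993;  v_1 ≈ (0.951, -0.3092)


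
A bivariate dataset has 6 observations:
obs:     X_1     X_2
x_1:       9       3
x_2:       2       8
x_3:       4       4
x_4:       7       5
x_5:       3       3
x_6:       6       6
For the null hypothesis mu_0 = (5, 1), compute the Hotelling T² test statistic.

Step 1 — sample mean vector:
  mean(X_1) = (9 + 2 + 4 + 7 + 3 + 6) / 6 = 31/6 = 5.1667
  mean(X_2) = (3 + 8 + 4 + 5 + 3 + 6) / 6 = 29/6 = 4.8333
  x̄ = (5.1667, 4.8333),  deviation x̄ - mu_0 = (5.1667, 4.8333) - (5, 1) = (0.1667, 3.8333).

Step 2 — sample covariance matrix, S[i,j] = (1/(n-1)) · Σ_k (x_{k,i} - mean_i) · (x_{k,j} - mean_j), divisor n-1 = 5:
  S[X_1,X_1] = ((3.8333)·(3.8333) + (-3.1667)·(-3.1667) + (-1.1667)·(-1.1667) + (1.8333)·(1.8333) + (-2.1667)·(-2.1667) + (0.8333)·(0.8333)) / 5 = 34.8333/5 = 6.9667
  S[X_1,X_2] = ((3.8333)·(-1.8333) + (-3.1667)·(3.1667) + (-1.1667)·(-0.8333) + (1.8333)·(0.1667) + (-2.1667)·(-1.8333) + (0.8333)·(1.1667)) / 5 = -10.8333/5 = -2.1667
  S[X_2,X_2] = ((-1.8333)·(-1.8333) + (3.1667)·(3.1667) + (-0.8333)·(-0.8333) + (0.1667)·(0.1667) + (-1.8333)·(-1.8333) + (1.1667)·(1.1667)) / 5 = 18.8333/5 = 3.7667
  S = [[6.9667, -2.1667],
 [-2.1667, 3.7667]].

Step 3 — invert S. det(S) = 6.9667·3.7667 - (-2.1667)² = 21.5467.
  S^{-1} = (1/det) · [[d, -b], [-b, a]] = [[0.1748, 0.1006],
 [0.1006, 0.3233]].

Step 4 — quadratic form (x̄ - mu_0)^T · S^{-1} · (x̄ - mu_0):
  S^{-1} · (x̄ - mu_0) = (0.4146, 1.2562),
  (x̄ - mu_0)^T · [...] = (0.1667)·(0.4146) + (3.8333)·(1.2562) = 4.8845.

Step 5 — scale by n: T² = 6 · 4.8845 = 29.3069.

T² ≈ 29.3069


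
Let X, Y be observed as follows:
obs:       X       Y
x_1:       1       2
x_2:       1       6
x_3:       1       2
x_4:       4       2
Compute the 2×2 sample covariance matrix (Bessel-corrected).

Step 1 — column means:
  mean(X) = (1 + 1 + 1 + 4) / 4 = 7/4 = 1.75
  mean(Y) = (2 + 6 + 2 + 2) / 4 = 12/4 = 3

Step 2 — sample covariance S[i,j] = (1/(n-1)) · Σ_k (x_{k,i} - mean_i) · (x_{k,j} - mean_j), with n-1 = 3.
  S[X,X] = ((-0.75)·(-0.75) + (-0.75)·(-0.75) + (-0.75)·(-0.75) + (2.25)·(2.25)) / 3 = 6.75/3 = 2.25
  S[X,Y] = ((-0.75)·(-1) + (-0.75)·(3) + (-0.75)·(-1) + (2.25)·(-1)) / 3 = -3/3 = -1
  S[Y,Y] = ((-1)·(-1) + (3)·(3) + (-1)·(-1) + (-1)·(-1)) / 3 = 12/3 = 4

S is symmetric (S[j,i] = S[i,j]). Assembling:

S = [[2.25, -1],
 [-1, 4]]


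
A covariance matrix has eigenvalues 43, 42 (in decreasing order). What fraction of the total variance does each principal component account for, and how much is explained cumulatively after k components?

Step 1 — total variance = trace(Sigma) = Σ λ_i = 43 + 42 = 85.

Step 2 — fraction explained by component i = λ_i / Σ λ:
  PC1: 43/85 = 0.5059
  PC2: 42/85 = 0.4941

Step 3 — cumulative fraction after k components = (λ_1 + ... + λ_k) / Σ λ:
  k = 1: 43/85 = 0.5059
  k = 2: (43 + 42)/85 = 85/85 = 1

Summary (fraction, with percent):

explained: PC1 0.5059 (50.59%), PC2 0.4941 (49.41%);  cumulative: 0.5059, 1


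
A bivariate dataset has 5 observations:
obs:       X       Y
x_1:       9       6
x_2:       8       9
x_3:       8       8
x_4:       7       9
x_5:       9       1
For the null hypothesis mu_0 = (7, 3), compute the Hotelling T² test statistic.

Step 1 — sample mean vector:
  mean(X) = (9 + 8 + 8 + 7 + 9) / 5 = 41/5 = 8.2
  mean(Y) = (6 + 9 + 8 + 9 + 1) / 5 = 33/5 = 6.6
  x̄ = (8.2, 6.6),  deviation x̄ - mu_0 = (8.2, 6.6) - (7, 3) = (1.2, 3.6).

Step 2 — sample covariance matrix, S[i,j] = (1/(n-1)) · Σ_k (x_{k,i} - mean_i) · (x_{k,j} - mean_j), divisor n-1 = 4:
  S[X,X] = ((0.8)·(0.8) + (-0.2)·(-0.2) + (-0.2)·(-0.2) + (-1.2)·(-1.2) + (0.8)·(0.8)) / 4 = 2.8/4 = 0.7
  S[X,Y] = ((0.8)·(-0.6) + (-0.2)·(2.4) + (-0.2)·(1.4) + (-1.2)·(2.4) + (0.8)·(-5.6)) / 4 = -8.6/4 = -2.15
  S[Y,Y] = ((-0.6)·(-0.6) + (2.4)·(2.4) + (1.4)·(1.4) + (2.4)·(2.4) + (-5.6)·(-5.6)) / 4 = 45.2/4 = 11.3
  S = [[0.7, -2.15],
 [-2.15, 11.3]].

Step 3 — invert S. det(S) = 0.7·11.3 - (-2.15)² = 3.2875.
  S^{-1} = (1/det) · [[d, -b], [-b, a]] = [[3.4373, 0.654],
 [0.654, 0.2129]].

Step 4 — quadratic form (x̄ - mu_0)^T · S^{-1} · (x̄ - mu_0):
  S^{-1} · (x̄ - mu_0) = (6.4791, 1.5513),
  (x̄ - mu_0)^T · [...] = (1.2)·(6.4791) + (3.6)·(1.5513) = 13.3597.

Step 5 — scale by n: T² = 5 · 13.3597 = 66.7985.

T² ≈ 66.7985


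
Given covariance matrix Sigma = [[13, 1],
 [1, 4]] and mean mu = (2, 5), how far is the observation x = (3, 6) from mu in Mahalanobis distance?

Step 1 — centre the observation: (x - mu) = (1, 1).

Step 2 — invert Sigma. det(Sigma) = 13·4 - (1)² = 51.
  Sigma^{-1} = (1/det) · [[d, -b], [-b, a]] = [[0.0784, -0.0196],
 [-0.0196, 0.2549]].

Step 3 — form the quadratic (x - mu)^T · Sigma^{-1} · (x - mu):
  Sigma^{-1} · (x - mu) = (0.0588, 0.2353).
  (x - mu)^T · [Sigma^{-1} · (x - mu)] = (1)·(0.0588) + (1)·(0.2353) = 0.2941.

Step 4 — take square root: d = √(0.2941) ≈ 0.5423.

d(x, mu) = √(0.2941) ≈ 0.5423


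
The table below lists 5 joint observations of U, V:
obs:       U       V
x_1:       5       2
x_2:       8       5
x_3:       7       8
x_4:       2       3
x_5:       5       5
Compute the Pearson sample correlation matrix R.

Step 1 — column means:
  mean(U) = (5 + 8 + 7 + 2 + 5) / 5 = 27/5 = 5.4
  mean(V) = (2 + 5 + 8 + 3 + 5) / 5 = 23/5 = 4.6

Step 2 — sample variances and covariances s[i,j] = (1/(n-1)) · Σ_k (x_{k,i} - mean_i) · (x_{k,j} - mean_j), with n-1 = 4:
  s[U,U] = ((-0.4)·(-0.4) + (2.6)·(2.6) + (1.6)·(1.6) + (-3.4)·(-3.4) + (-0.4)·(-0.4)) / 4 = 21.2/4 = 5.3
  s[U,V] = ((-0.4)·(-2.6) + (2.6)·(0.4) + (1.6)·(3.4) + (-3.4)·(-1.6) + (-0.4)·(0.4)) / 4 = 12.8/4 = 3.2
  s[V,V] = ((-2.6)·(-2.6) + (0.4)·(0.4) + (3.4)·(3.4) + (-1.6)·(-1.6) + (0.4)·(0.4)) / 4 = 21.2/4 = 5.3
  Sample standard deviations s_i = √(s[i,i]):
  s(U) = √(5.3) = 2.3022
  s(V) = √(5.3) = 2.3022

Step 3 — r_{ij} = s_{ij} / (s_i · s_j):
  r[U,U] = 1 (diagonal).
  r[U,V] = 3.2 / (2.3022 · 2.3022) = 3.2 / 5.3 = 0.6038
  r[V,V] = 1 (diagonal).

R is symmetric with unit diagonal. Assembling:

R = [[1, 0.6038],
 [0.6038, 1]]


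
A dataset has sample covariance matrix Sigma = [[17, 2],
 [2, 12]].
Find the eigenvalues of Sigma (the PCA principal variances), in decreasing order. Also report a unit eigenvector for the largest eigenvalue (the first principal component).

Step 1 — characteristic polynomial of 2×2 Sigma:
  det(Sigma - λI) = λ² - trace · λ + det = 0.
  trace = 17 + 12 = 29, det = 17·12 - (2)² = 200.
Step 2 — discriminant:
  Δ = trace² - 4·det = 841 - 800 = 41.
Step 3 — eigenvalues:
  λ = (trace ± √Δ)/2 = (29 ± 6.4031)/2,
  λ_1 = 17.7016,  λ_2 = 11.2984.

Step 4 — unit eigenvector for λ_1: solve (Sigma - λ_1 I)v = 0. First row:
  (17 - 17.7016)·v_x + (2)·v_y = 0, i.e. (-0.7016)·v_x + (2)·v_y = 0,
  so v ∝ (b, λ_1 - a) = (2, 0.7016) = u.
  ||u|| = √((2)² + (0.7016)²) = √(4.4922) ≈ 2.1195,
  v_1 = u/||u|| ≈ (0.9436, 0.331) (||v_1|| = 1).

λ_1 = 17.7016,  λ_2 = 11.2984;  v_1 ≈ (0.9436, 0.331)


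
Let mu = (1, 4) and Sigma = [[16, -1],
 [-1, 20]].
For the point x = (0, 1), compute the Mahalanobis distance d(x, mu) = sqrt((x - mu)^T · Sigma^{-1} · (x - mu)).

Step 1 — centre the observation: (x - mu) = (-1, -3).

Step 2 — invert Sigma. det(Sigma) = 16·20 - (-1)² = 319.
  Sigma^{-1} = (1/det) · [[d, -b], [-b, a]] = [[0.0627, 0.0031],
 [0.0031, 0.0502]].

Step 3 — form the quadratic (x - mu)^T · Sigma^{-1} · (x - mu):
  Sigma^{-1} · (x - mu) = (-0.0721, -0.1536).
  (x - mu)^T · [Sigma^{-1} · (x - mu)] = (-1)·(-0.0721) + (-3)·(-0.1536) = 0.5329.

Step 4 — take square root: d = √(0.5329) ≈ 0.73.

d(x, mu) = √(0.5329) ≈ 0.73


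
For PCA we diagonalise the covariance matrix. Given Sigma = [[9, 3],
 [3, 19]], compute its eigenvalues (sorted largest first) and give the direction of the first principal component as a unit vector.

Step 1 — characteristic polynomial of 2×2 Sigma:
  det(Sigma - λI) = λ² - trace · λ + det = 0.
  trace = 9 + 19 = 28, det = 9·19 - (3)² = 162.
Step 2 — discriminant:
  Δ = trace² - 4·det = 784 - 648 = 136.
Step 3 — eigenvalues:
  λ = (trace ± √Δ)/2 = (28 ± 11.6619)/2,
  λ_1 = 19.831,  λ_2 = 8.169.

Step 4 — unit eigenvector for λ_1: solve (Sigma - λ_1 I)v = 0. First row:
  (9 - 19.831)·v_x + (3)·v_y = 0, i.e. (-10.831)·v_x + (3)·v_y = 0,
  so v ∝ (b, λ_1 - a) = (3, 10.831) = u.
  ||u|| = √((3)² + (10.831)²) = √(126.3095) ≈ 11.2388,
  v_1 = u/||u|| ≈ (0.2669, 0.9637) (||v_1|| = 1).

λ_1 = 19.831,  λ_2 = 8.169;  v_1 ≈ (0.2669, 0.9637)


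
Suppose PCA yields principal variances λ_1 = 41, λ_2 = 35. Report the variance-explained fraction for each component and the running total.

Step 1 — total variance = trace(Sigma) = Σ λ_i = 41 + 35 = 76.

Step 2 — fraction explained by component i = λ_i / Σ λ:
  PC1: 41/76 = 0.5395
  PC2: 35/76 = 0.4605

Step 3 — cumulative fraction after k components = (λ_1 + ... + λ_k) / Σ λ:
  k = 1: 41/76 = 0.5395
  k = 2: (41 + 35)/76 = 76/76 = 1

Summary (fraction, with percent):

explained: PC1 0.5395 (53.95%), PC2 0.4605 (46.05%);  cumulative: 0.5395, 1


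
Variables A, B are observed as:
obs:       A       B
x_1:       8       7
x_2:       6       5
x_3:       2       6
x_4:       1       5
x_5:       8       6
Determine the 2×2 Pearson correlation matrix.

Step 1 — column means:
  mean(A) = (8 + 6 + 2 + 1 + 8) / 5 = 25/5 = 5
  mean(B) = (7 + 5 + 6 + 5 + 6) / 5 = 29/5 = 5.8

Step 2 — sample variances and covariances s[i,j] = (1/(n-1)) · Σ_k (x_{k,i} - mean_i) · (x_{k,j} - mean_j), with n-1 = 4:
  s[A,A] = ((3)·(3) + (1)·(1) + (-3)·(-3) + (-4)·(-4) + (3)·(3)) / 4 = 44/4 = 11
  s[A,B] = ((3)·(1.2) + (1)·(-0.8) + (-3)·(0.2) + (-4)·(-0.8) + (3)·(0.2)) / 4 = 6/4 = 1.5
  s[B,B] = ((1.2)·(1.2) + (-0.8)·(-0.8) + (0.2)·(0.2) + (-0.8)·(-0.8) + (0.2)·(0.2)) / 4 = 2.8/4 = 0.7
  Sample standard deviations s_i = √(s[i,i]):
  s(A) = √(11) = 3.3166
  s(B) = √(0.7) = 0.8367

Step 3 — r_{ij} = s_{ij} / (s_i · s_j):
  r[A,A] = 1 (diagonal).
  r[A,B] = 1.5 / (3.3166 · 0.8367) = 1.5 / 2.7749 = 0.5406
  r[B,B] = 1 (diagonal).

R is symmetric with unit diagonal. Assembling:

R = [[1, 0.5406],
 [0.5406, 1]]


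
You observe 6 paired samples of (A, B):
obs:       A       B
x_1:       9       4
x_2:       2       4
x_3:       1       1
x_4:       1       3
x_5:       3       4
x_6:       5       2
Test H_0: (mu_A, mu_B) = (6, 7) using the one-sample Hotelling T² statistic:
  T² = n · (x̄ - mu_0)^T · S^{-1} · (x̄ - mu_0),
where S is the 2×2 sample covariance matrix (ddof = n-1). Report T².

Step 1 — sample mean vector:
  mean(A) = (9 + 2 + 1 + 1 + 3 + 5) / 6 = 21/6 = 3.5
  mean(B) = (4 + 4 + 1 + 3 + 4 + 2) / 6 = 18/6 = 3
  x̄ = (3.5, 3),  deviation x̄ - mu_0 = (3.5, 3) - (6, 7) = (-2.5, -4).

Step 2 — sample covariance matrix, S[i,j] = (1/(n-1)) · Σ_k (x_{k,i} - mean_i) · (x_{k,j} - mean_j), divisor n-1 = 5:
  S[A,A] = ((5.5)·(5.5) + (-1.5)·(-1.5) + (-2.5)·(-2.5) + (-2.5)·(-2.5) + (-0.5)·(-0.5) + (1.5)·(1.5)) / 5 = 47.5/5 = 9.5
  S[A,B] = ((5.5)·(1) + (-1.5)·(1) + (-2.5)·(-2) + (-2.5)·(0) + (-0.5)·(1) + (1.5)·(-1)) / 5 = 7/5 = 1.4
  S[B,B] = ((1)·(1) + (1)·(1) + (-2)·(-2) + (0)·(0) + (1)·(1) + (-1)·(-1)) / 5 = 8/5 = 1.6
  S = [[9.5, 1.4],
 [1.4, 1.6]].

Step 3 — invert S. det(S) = 9.5·1.6 - (1.4)² = 13.24.
  S^{-1} = (1/det) · [[d, -b], [-b, a]] = [[0.1208, -0.1057],
 [-0.1057, 0.7175]].

Step 4 — quadratic form (x̄ - mu_0)^T · S^{-1} · (x̄ - mu_0):
  S^{-1} · (x̄ - mu_0) = (0.1208, -2.6057),
  (x̄ - mu_0)^T · [...] = (-2.5)·(0.1208) + (-4)·(-2.6057) = 10.1208.

Step 5 — scale by n: T² = 6 · 10.1208 = 60.7251.

T² ≈ 60.7251
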